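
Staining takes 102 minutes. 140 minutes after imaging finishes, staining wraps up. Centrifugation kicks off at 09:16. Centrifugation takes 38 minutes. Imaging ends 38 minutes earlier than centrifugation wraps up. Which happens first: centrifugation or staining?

centrifugation

Centrifugation ends at 09:16 + 38 min = 09:54.
Imaging ends at 09:54 − 38 min = 09:16.
Staining ends at 09:16 + 140 min = 11:36.
Staining starts at 11:36 − 102 min = 09:54.
Centrifugation starts at 09:16 and staining starts at 09:54, so centrifugation is first.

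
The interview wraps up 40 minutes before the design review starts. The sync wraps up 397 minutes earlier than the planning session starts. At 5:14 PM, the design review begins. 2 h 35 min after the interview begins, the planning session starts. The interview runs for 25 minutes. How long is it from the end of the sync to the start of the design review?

The interview ends at 5:14 PM − 40 min = 4:34 PM.
The interview starts at 4:34 PM − 25 min = 4:09 PM.
The planning session starts at 4:09 PM + 155 min = 6:44 PM.
The sync ends at 6:44 PM − 397 min = 12:07 PM.
From 12:07 PM to 5:14 PM is 5 hours 7 minutes.

5 hours 7 minutes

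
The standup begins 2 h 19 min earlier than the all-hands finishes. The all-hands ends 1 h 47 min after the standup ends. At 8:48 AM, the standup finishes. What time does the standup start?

The all-hands ends at 8:48 AM + 107 min = 10:35 AM.
The standup starts at 10:35 AM − 139 min = 8:16 AM.

8:16 AM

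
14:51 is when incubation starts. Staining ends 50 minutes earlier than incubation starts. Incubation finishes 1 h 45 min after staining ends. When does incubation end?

15:46

Staining ends at 14:51 − 50 min = 14:01.
Incubation ends at 14:01 + 105 min = 15:46.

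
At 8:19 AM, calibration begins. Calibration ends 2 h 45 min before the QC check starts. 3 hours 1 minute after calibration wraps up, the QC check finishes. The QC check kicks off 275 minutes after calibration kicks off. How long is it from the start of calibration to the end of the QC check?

The QC check starts at 8:19 AM + 275 min = 12:54 PM.
Calibration ends at 12:54 PM − 165 min = 10:09 AM.
The QC check ends at 10:09 AM + 181 min = 1:10 PM.
From 8:19 AM to 1:10 PM is 291 minutes.

291 minutes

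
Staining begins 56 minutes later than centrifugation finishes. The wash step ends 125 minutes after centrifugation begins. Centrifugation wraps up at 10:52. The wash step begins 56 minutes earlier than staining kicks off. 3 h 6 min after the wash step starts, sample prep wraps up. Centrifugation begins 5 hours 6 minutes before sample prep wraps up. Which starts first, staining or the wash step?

Staining starts at 10:52 + 56 min = 11:48.
The wash step starts at 11:48 − 56 min = 10:52.
Staining starts at 11:48 and the wash step starts at 10:52, so the wash step is first.

the wash step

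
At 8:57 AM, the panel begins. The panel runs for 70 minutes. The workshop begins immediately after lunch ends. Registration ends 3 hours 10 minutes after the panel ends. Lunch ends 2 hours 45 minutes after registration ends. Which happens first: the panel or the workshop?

The panel ends at 8:57 AM + 70 min = 10:07 AM.
Registration ends at 10:07 AM + 190 min = 1:17 PM.
Lunch ends at 1:17 PM + 165 min = 4:02 PM.
So the workshop starts at 4:02 PM.
The panel starts at 8:57 AM and the workshop starts at 4:02 PM, so the panel is first.

the panel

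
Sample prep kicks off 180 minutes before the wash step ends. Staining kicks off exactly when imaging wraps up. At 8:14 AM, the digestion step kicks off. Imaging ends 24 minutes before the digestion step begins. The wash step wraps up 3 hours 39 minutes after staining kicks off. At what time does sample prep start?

Imaging ends at 8:14 AM − 24 min = 7:50 AM.
So staining starts at 7:50 AM.
The wash step ends at 7:50 AM + 219 min = 11:29 AM.
Sample prep starts at 11:29 AM − 180 min = 8:29 AM.

8:29 AM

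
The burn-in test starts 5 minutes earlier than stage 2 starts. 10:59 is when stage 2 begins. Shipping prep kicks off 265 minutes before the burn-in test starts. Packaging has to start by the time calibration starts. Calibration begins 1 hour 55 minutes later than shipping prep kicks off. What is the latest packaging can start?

08:24

The burn-in test starts at 10:59 − 5 min = 10:54.
Shipping prep starts at 10:54 − 265 min = 06:29.
Calibration starts at 06:29 + 115 min = 08:24.
Packaging is bounded by calibration, so the latest it can start is 08:24.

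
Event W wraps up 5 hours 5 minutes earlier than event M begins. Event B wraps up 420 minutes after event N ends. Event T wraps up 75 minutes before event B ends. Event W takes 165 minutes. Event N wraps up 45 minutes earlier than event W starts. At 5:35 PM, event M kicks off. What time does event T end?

2:45 PM

Event W ends at 5:35 PM − 305 min = 12:30 PM.
Event W starts at 12:30 PM − 165 min = 9:45 AM.
Event N ends at 9:45 AM − 45 min = 9:00 AM.
Event B ends at 9:00 AM + 420 min = 4:00 PM.
Event T ends at 4:00 PM − 75 min = 2:45 PM.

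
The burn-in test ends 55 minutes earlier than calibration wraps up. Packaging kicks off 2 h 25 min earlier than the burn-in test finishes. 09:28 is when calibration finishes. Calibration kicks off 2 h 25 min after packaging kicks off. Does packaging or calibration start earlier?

The burn-in test ends at 09:28 − 55 min = 08:33.
Packaging starts at 08:33 − 145 min = 06:08.
Calibration starts at 06:08 + 145 min = 08:33.
Packaging starts at 06:08 and calibration starts at 08:33, so packaging is first.

packaging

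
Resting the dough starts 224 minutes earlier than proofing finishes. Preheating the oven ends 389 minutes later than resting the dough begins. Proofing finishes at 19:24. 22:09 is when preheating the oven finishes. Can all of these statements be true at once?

Resting the dough starts at 19:24 − 224 min = 15:40.
Preheating the oven ends at 15:40 + 389 min = 22:09.
That matches the stated 22:09, so the schedule is consistent.

Yes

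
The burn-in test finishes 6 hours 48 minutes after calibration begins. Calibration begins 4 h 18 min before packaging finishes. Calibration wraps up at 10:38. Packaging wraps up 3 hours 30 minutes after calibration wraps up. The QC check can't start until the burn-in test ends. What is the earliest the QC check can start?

16:38

Packaging ends at 10:38 + 210 min = 14:08.
Calibration starts at 14:08 − 258 min = 09:50.
The burn-in test ends at 09:50 + 408 min = 16:38.
The QC check is bounded by the burn-in test, so the earliest it can start is 16:38.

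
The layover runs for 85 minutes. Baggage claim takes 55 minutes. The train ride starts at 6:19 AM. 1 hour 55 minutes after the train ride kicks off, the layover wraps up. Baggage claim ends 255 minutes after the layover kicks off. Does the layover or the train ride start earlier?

the train ride

The layover ends at 6:19 AM + 115 min = 8:14 AM.
The layover starts at 8:14 AM − 85 min = 6:49 AM.
The layover starts at 6:49 AM and the train ride starts at 6:19 AM, so the train ride is first.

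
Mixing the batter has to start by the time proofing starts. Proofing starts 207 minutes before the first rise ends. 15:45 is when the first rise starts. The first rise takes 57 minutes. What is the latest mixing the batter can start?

13:15

The first rise ends at 15:45 + 57 min = 16:42.
Proofing starts at 16:42 − 207 min = 13:15.
Mixing the batter is bounded by proofing, so the latest it can start is 13:15.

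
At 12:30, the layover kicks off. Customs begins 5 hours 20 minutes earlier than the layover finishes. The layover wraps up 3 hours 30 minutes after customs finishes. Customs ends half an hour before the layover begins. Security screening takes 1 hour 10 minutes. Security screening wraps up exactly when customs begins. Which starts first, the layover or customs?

customs

Customs ends at 12:30 − 30 min = 12:00.
The layover ends at 12:00 + 210 min = 15:30.
Customs starts at 15:30 − 320 min = 10:10.
The layover starts at 12:30 and customs starts at 10:10, so customs is first.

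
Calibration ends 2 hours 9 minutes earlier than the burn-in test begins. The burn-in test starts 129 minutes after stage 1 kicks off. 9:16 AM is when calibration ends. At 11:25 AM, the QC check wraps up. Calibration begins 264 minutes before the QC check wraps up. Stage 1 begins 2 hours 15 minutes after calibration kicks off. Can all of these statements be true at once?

Calibration starts at 11:25 AM − 264 min = 7:01 AM.
Stage 1 starts at 7:01 AM + 135 min = 9:16 AM.
The burn-in test starts at 9:16 AM + 129 min = 11:25 AM.
Calibration ends at 11:25 AM − 129 min = 9:16 AM.
That matches the stated 9:16 AM, so the schedule is consistent.

Yes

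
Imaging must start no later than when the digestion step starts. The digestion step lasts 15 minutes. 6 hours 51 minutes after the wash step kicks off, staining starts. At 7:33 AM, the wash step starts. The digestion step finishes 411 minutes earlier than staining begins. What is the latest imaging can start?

7:18 AM

Staining starts at 7:33 AM + 411 min = 2:24 PM.
The digestion step ends at 2:24 PM − 411 min = 7:33 AM.
The digestion step starts at 7:33 AM − 15 min = 7:18 AM.
Imaging is bounded by the digestion step, so the latest it can start is 7:18 AM.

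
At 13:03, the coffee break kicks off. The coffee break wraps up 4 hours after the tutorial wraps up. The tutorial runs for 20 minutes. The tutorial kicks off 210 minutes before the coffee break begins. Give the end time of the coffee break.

The tutorial starts at 13:03 − 210 min = 09:33.
The tutorial ends at 09:33 + 20 min = 09:53.
The coffee break ends at 09:53 + 240 min = 13:53.

13:53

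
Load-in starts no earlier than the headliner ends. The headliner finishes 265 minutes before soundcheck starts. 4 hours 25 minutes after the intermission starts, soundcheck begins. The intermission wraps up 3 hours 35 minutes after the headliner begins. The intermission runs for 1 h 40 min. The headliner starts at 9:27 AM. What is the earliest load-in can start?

11:22 AM

The intermission ends at 9:27 AM + 215 min = 1:02 PM.
The intermission starts at 1:02 PM − 100 min = 11:22 AM.
Soundcheck starts at 11:22 AM + 265 min = 3:47 PM.
The headliner ends at 3:47 PM − 265 min = 11:22 AM.
Load-in is bounded by the headliner, so the earliest it can start is 11:22 AM.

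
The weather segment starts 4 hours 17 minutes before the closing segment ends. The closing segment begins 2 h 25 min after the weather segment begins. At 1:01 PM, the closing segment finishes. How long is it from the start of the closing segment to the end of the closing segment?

The weather segment starts at 1:01 PM − 257 min = 8:44 AM.
The closing segment starts at 8:44 AM + 145 min = 11:09 AM.
From 11:09 AM to 1:01 PM is 1 h 52 min.

1 h 52 min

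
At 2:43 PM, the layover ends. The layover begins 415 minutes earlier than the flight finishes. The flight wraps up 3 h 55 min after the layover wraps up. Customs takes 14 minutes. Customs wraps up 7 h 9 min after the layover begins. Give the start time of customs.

The flight ends at 2:43 PM + 235 min = 6:38 PM.
The layover starts at 6:38 PM − 415 min = 11:43 AM.
Customs ends at 11:43 AM + 429 min = 6:52 PM.
Customs starts at 6:52 PM − 14 min = 6:38 PM.

6:38 PM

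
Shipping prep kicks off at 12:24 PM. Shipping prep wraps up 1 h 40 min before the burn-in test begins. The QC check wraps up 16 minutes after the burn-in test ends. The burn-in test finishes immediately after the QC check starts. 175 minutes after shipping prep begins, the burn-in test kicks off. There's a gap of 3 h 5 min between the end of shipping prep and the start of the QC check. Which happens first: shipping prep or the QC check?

shipping prep

The burn-in test starts at 12:24 PM + 175 min = 3:19 PM.
Shipping prep ends at 3:19 PM − 100 min = 1:39 PM.
The QC check starts at 1:39 PM + 185 min = 4:44 PM.
Shipping prep starts at 12:24 PM and the QC check starts at 4:44 PM, so shipping prep is first.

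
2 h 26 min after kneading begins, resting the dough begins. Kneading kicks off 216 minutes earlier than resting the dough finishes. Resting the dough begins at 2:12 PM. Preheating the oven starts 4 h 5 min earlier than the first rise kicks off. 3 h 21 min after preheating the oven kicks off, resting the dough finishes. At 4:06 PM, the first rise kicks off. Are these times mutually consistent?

Preheating the oven starts at 4:06 PM − 245 min = 12:01 PM.
Resting the dough ends at 12:01 PM + 201 min = 3:22 PM.
Kneading starts at 3:22 PM − 216 min = 11:46 AM.
Resting the dough starts at 11:46 AM + 146 min = 2:12 PM.
That matches the stated 2:12 PM, so the schedule is consistent.

Yes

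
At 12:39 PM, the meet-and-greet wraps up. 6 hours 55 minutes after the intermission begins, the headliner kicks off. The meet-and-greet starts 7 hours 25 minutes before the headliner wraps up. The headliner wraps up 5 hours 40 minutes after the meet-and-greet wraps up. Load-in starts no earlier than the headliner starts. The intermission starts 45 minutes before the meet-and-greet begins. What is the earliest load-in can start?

5:04 PM

The headliner ends at 12:39 PM + 340 min = 6:19 PM.
The meet-and-greet starts at 6:19 PM − 445 min = 10:54 AM.
The intermission starts at 10:54 AM − 45 min = 10:09 AM.
The headliner starts at 10:09 AM + 415 min = 5:04 PM.
Load-in is bounded by the headliner, so the earliest it can start is 5:04 PM.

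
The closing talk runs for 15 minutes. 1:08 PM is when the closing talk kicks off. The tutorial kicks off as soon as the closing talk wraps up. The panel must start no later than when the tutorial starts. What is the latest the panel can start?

1:23 PM

The closing talk ends at 1:08 PM + 15 min = 1:23 PM.
So the tutorial starts at 1:23 PM.
The panel is bounded by the tutorial, so the latest it can start is 1:23 PM.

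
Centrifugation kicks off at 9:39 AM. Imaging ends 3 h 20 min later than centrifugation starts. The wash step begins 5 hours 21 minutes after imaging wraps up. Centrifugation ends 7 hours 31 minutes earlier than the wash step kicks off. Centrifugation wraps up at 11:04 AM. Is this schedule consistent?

No

Imaging ends at 9:39 AM + 200 min = 12:59 PM.
The wash step starts at 12:59 PM + 321 min = 6:20 PM.
Centrifugation ends at 6:20 PM − 451 min = 10:49 AM.
But centrifugation is also said to end at 11:04 AM — a 15-minute conflict.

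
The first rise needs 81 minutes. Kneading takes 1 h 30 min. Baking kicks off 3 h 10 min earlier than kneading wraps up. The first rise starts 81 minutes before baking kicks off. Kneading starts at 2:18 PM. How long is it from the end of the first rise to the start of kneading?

Kneading ends at 2:18 PM + 90 min = 3:48 PM.
Baking starts at 3:48 PM − 190 min = 12:38 PM.
The first rise starts at 12:38 PM − 81 min = 11:17 AM.
The first rise ends at 11:17 AM + 81 min = 12:38 PM.
From 12:38 PM to 2:18 PM is 1 hour 40 minutes.

1 hour 40 minutes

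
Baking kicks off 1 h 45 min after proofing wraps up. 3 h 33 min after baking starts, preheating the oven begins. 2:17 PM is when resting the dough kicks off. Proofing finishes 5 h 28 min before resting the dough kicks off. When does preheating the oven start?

Proofing ends at 2:17 PM − 328 min = 8:49 AM.
Baking starts at 8:49 AM + 105 min = 10:34 AM.
Preheating the oven starts at 10:34 AM + 213 min = 2:07 PM.

2:07 PM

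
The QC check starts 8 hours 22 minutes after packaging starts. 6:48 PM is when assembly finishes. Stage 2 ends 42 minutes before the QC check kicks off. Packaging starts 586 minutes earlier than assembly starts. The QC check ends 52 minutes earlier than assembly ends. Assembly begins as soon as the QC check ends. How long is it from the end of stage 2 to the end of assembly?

178 minutes

The QC check ends at 6:48 PM − 52 min = 5:56 PM.
So assembly starts at 5:56 PM.
Packaging starts at 5:56 PM − 586 min = 8:10 AM.
The QC check starts at 8:10 AM + 502 min = 4:32 PM.
Stage 2 ends at 4:32 PM − 42 min = 3:50 PM.
From 3:50 PM to 6:48 PM is 178 minutes.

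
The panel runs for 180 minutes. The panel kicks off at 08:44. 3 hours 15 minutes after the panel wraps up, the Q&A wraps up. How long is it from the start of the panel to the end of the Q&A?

The panel ends at 08:44 + 180 min = 11:44.
The Q&A ends at 11:44 + 195 min = 14:59.
From 08:44 to 14:59 is 6 h 15 min.

6 h 15 min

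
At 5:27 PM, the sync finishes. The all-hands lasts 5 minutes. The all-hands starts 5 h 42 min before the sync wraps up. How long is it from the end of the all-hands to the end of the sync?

337 minutes

The all-hands starts at 5:27 PM − 342 min = 11:45 AM.
The all-hands ends at 11:45 AM + 5 min = 11:50 AM.
From 11:50 AM to 5:27 PM is 337 minutes.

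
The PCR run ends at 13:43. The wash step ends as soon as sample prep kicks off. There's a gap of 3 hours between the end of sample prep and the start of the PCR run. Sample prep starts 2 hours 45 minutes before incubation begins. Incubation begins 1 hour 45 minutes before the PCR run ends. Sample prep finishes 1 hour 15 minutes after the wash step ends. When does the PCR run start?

Incubation starts at 13:43 − 105 min = 11:58.
Sample prep starts at 11:58 − 165 min = 09:13.
So the wash step ends at 09:13.
Sample prep ends at 09:13 + 75 min = 10:28.
The PCR run starts at 10:28 + 180 min = 13:28.

13:28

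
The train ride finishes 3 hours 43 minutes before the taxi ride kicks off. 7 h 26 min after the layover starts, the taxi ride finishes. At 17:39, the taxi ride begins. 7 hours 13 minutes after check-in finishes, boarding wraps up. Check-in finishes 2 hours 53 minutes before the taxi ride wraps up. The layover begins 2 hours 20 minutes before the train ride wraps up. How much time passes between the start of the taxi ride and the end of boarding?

The train ride ends at 17:39 − 223 min = 13:56.
The layover starts at 13:56 − 140 min = 11:36.
The taxi ride ends at 11:36 + 446 min = 19:02.
Check-in ends at 19:02 − 173 min = 16:09.
Boarding ends at 16:09 + 433 min = 23:22.
From 17:39 to 23:22 is 343 minutes.

343 minutes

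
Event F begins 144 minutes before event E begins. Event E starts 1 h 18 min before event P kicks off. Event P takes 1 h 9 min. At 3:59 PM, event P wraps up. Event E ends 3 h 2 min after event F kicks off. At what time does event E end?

Event P starts at 3:59 PM − 69 min = 2:50 PM.
Event E starts at 2:50 PM − 78 min = 1:32 PM.
Event F starts at 1:32 PM − 144 min = 11:08 AM.
Event E ends at 11:08 AM + 182 min = 2:10 PM.

2:10 PM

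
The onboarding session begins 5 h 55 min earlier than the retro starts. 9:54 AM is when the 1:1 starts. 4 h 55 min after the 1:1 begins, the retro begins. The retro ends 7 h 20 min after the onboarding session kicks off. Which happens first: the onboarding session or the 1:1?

The retro starts at 9:54 AM + 295 min = 2:49 PM.
The onboarding session starts at 2:49 PM − 355 min = 8:54 AM.
The onboarding session starts at 8:54 AM and the 1:1 starts at 9:54 AM, so the onboarding session is first.

the onboarding session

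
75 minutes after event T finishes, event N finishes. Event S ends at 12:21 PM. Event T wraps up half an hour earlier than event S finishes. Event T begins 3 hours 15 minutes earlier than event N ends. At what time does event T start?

9:51 AM

Event T ends at 12:21 PM − 30 min = 11:51 AM.
Event N ends at 11:51 AM + 75 min = 1:06 PM.
Event T starts at 1:06 PM − 195 min = 9:51 AM.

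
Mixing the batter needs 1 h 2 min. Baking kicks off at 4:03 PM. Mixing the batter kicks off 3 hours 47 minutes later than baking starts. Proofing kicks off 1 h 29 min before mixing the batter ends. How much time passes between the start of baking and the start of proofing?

Mixing the batter starts at 4:03 PM + 227 min = 7:50 PM.
Mixing the batter ends at 7:50 PM + 62 min = 8:52 PM.
Proofing starts at 8:52 PM − 89 min = 7:23 PM.
From 4:03 PM to 7:23 PM is 200 minutes.

200 minutes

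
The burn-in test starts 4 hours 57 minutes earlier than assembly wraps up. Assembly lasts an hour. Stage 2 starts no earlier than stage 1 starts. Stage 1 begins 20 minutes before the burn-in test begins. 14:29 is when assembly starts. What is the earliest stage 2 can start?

10:12

Assembly ends at 14:29 + 60 min = 15:29.
The burn-in test starts at 15:29 − 297 min = 10:32.
Stage 1 starts at 10:32 − 20 min = 10:12.
Stage 2 is bounded by stage 1, so the earliest it can start is 10:12.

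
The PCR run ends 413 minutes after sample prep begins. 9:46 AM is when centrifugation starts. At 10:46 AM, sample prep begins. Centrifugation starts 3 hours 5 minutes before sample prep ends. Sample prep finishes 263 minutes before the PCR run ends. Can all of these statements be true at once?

The PCR run ends at 10:46 AM + 413 min = 5:39 PM.
Sample prep ends at 5:39 PM − 263 min = 1:16 PM.
Centrifugation starts at 1:16 PM − 185 min = 10:11 AM.
But centrifugation is also said to start at 9:46 AM — a 25-minute conflict.

No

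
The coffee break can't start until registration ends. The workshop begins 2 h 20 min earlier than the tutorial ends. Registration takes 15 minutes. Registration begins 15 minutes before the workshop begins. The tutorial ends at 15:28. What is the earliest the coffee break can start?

13:08

The workshop starts at 15:28 − 140 min = 13:08.
Registration starts at 13:08 − 15 min = 12:53.
Registration ends at 12:53 + 15 min = 13:08.
The coffee break is bounded by registration, so the earliest it can start is 13:08.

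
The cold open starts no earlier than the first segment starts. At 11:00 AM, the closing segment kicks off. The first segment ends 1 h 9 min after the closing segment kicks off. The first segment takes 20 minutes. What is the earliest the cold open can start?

The first segment ends at 11:00 AM + 69 min = 12:09 PM.
The first segment starts at 12:09 PM − 20 min = 11:49 AM.
The cold open is bounded by the first segment, so the earliest it can start is 11:49 AM.

11:49 AM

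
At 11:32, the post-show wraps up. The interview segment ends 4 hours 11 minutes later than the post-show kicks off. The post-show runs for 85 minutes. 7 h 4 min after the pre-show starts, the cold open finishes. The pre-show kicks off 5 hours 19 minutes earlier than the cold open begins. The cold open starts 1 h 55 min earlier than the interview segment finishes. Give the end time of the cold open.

The post-show starts at 11:32 − 85 min = 10:07.
The interview segment ends at 10:07 + 251 min = 14:18.
The cold open starts at 14:18 − 115 min = 12:23.
The pre-show starts at 12:23 − 319 min = 07:04.
The cold open ends at 07:04 + 424 min = 14:08.

14:08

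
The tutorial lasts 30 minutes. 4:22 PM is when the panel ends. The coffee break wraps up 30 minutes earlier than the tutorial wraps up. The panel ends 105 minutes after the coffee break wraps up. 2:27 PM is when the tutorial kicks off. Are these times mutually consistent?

The tutorial ends at 2:27 PM + 30 min = 2:57 PM.
The coffee break ends at 2:57 PM − 30 min = 2:27 PM.
The panel ends at 2:27 PM + 105 min = 4:12 PM.
But the panel is also said to end at 4:22 PM — a 10-minute conflict.

No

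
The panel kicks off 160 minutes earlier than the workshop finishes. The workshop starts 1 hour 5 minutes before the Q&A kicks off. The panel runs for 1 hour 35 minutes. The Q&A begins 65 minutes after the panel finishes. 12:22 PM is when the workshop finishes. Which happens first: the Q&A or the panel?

The panel starts at 12:22 PM − 160 min = 9:42 AM.
The panel ends at 9:42 AM + 95 min = 11:17 AM.
The Q&A starts at 11:17 AM + 65 min = 12:22 PM.
The Q&A starts at 12:22 PM and the panel starts at 9:42 AM, so the panel is first.

the panel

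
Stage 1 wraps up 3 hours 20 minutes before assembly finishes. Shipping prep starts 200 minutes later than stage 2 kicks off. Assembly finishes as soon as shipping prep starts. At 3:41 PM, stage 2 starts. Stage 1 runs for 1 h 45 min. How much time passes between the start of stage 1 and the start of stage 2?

Shipping prep starts at 3:41 PM + 200 min = 7:01 PM.
So assembly ends at 7:01 PM.
Stage 1 ends at 7:01 PM − 200 min = 3:41 PM.
Stage 1 starts at 3:41 PM − 105 min = 1:56 PM.
From 1:56 PM to 3:41 PM is 1 hour 45 minutes.

1 hour 45 minutes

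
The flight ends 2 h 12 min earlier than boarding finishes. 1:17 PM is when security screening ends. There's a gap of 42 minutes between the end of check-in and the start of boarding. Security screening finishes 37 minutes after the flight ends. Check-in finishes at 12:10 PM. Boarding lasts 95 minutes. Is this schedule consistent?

Boarding starts at 12:10 PM + 42 min = 12:52 PM.
Boarding ends at 12:52 PM + 95 min = 2:27 PM.
The flight ends at 2:27 PM − 132 min = 12:15 PM.
Security screening ends at 12:15 PM + 37 min = 12:52 PM.
But security screening is also said to end at 1:17 PM — a 25-minute conflict.

No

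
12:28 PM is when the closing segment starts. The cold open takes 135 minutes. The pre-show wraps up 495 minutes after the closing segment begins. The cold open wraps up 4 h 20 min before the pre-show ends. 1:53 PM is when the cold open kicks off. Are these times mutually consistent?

No

The pre-show ends at 12:28 PM + 495 min = 8:43 PM.
The cold open ends at 8:43 PM − 260 min = 4:23 PM.
The cold open starts at 4:23 PM − 135 min = 2:08 PM.
But the cold open is also said to start at 1:53 PM — a 15-minute conflict.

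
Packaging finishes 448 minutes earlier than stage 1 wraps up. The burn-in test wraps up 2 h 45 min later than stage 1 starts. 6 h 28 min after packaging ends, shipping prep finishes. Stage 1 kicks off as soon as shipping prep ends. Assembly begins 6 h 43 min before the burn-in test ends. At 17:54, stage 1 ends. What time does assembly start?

Packaging ends at 17:54 − 448 min = 10:26.
Shipping prep ends at 10:26 + 388 min = 16:54.
So stage 1 starts at 16:54.
The burn-in test ends at 16:54 + 165 min = 19:39.
Assembly starts at 19:39 − 403 min = 12:56.

12:56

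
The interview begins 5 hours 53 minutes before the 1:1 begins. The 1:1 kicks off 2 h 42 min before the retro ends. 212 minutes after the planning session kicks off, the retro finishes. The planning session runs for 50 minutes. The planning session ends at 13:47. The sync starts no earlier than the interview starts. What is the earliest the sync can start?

07:54

The planning session starts at 13:47 − 50 min = 12:57.
The retro ends at 12:57 + 212 min = 16:29.
The 1:1 starts at 16:29 − 162 min = 13:47.
The interview starts at 13:47 − 353 min = 07:54.
The sync is bounded by the interview, so the earliest it can start is 07:54.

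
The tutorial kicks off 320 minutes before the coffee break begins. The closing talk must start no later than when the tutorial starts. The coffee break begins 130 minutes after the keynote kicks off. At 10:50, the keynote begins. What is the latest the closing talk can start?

The coffee break starts at 10:50 + 130 min = 13:00.
The tutorial starts at 13:00 − 320 min = 07:40.
The closing talk is bounded by the tutorial, so the latest it can start is 07:40.

07:40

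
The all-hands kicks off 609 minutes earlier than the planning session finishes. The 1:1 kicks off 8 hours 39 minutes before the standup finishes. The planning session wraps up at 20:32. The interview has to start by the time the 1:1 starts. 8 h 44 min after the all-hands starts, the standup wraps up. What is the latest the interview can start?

10:28

The all-hands starts at 20:32 − 609 min = 10:23.
The standup ends at 10:23 + 524 min = 19:07.
The 1:1 starts at 19:07 − 519 min = 10:28.
The interview is bounded by the 1:1, so the latest it can start is 10:28.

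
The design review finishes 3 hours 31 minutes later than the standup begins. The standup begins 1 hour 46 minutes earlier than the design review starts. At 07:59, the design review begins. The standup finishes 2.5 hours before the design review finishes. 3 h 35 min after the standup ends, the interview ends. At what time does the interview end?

10:49

The standup starts at 07:59 − 106 min = 06:13.
The design review ends at 06:13 + 211 min = 09:44.
The standup ends at 09:44 − 150 min = 07:14.
The interview ends at 07:14 + 215 min = 10:49.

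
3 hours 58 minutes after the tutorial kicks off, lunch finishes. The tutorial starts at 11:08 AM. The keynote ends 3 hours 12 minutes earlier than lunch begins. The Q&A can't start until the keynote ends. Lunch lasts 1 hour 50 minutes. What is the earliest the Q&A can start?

Lunch ends at 11:08 AM + 238 min = 3:06 PM.
Lunch starts at 3:06 PM − 110 min = 1:16 PM.
The keynote ends at 1:16 PM − 192 min = 10:04 AM.
The Q&A is bounded by the keynote, so the earliest it can start is 10:04 AM.

10:04 AM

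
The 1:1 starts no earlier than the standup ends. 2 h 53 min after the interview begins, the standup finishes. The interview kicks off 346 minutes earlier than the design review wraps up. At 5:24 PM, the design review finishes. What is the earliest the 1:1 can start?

The interview starts at 5:24 PM − 346 min = 11:38 AM.
The standup ends at 11:38 AM + 173 min = 2:31 PM.
The 1:1 is bounded by the standup, so the earliest it can start is 2:31 PM.

2:31 PM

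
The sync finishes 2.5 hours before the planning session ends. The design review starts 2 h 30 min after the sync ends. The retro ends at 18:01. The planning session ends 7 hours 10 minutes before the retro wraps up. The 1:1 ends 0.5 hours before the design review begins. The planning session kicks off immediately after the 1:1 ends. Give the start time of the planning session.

The planning session ends at 18:01 − 430 min = 10:51.
The sync ends at 10:51 − 150 min = 08:21.
The design review starts at 08:21 + 150 min = 10:51.
The 1:1 ends at 10:51 − 30 min = 10:21.
So the planning session starts at 10:21.

10:21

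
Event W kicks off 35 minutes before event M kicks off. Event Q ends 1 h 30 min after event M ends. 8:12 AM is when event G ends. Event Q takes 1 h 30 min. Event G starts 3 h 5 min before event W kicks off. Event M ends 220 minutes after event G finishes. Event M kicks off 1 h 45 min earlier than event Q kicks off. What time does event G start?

6:27 AM

Event M ends at 8:12 AM + 220 min = 11:52 AM.
Event Q ends at 11:52 AM + 90 min = 1:22 PM.
Event Q starts at 1:22 PM − 90 min = 11:52 AM.
Event M starts at 11:52 AM − 105 min = 10:07 AM.
Event W starts at 10:07 AM − 35 min = 9:32 AM.
Event G starts at 9:32 AM − 185 min = 6:27 AM.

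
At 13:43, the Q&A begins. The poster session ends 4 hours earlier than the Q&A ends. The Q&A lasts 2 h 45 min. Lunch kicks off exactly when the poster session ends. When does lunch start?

12:28

The Q&A ends at 13:43 + 165 min = 16:28.
The poster session ends at 16:28 − 240 min = 12:28.
So lunch starts at 12:28.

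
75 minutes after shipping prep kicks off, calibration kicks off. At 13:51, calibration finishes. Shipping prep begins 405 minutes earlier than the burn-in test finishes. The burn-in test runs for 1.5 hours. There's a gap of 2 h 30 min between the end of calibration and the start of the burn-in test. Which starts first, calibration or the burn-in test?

The burn-in test starts at 13:51 + 150 min = 16:21.
The burn-in test ends at 16:21 + 90 min = 17:51.
Shipping prep starts at 17:51 − 405 min = 11:06.
Calibration starts at 11:06 + 75 min = 12:21.
Calibration starts at 12:21 and the burn-in test starts at 16:21, so calibration is first.

calibration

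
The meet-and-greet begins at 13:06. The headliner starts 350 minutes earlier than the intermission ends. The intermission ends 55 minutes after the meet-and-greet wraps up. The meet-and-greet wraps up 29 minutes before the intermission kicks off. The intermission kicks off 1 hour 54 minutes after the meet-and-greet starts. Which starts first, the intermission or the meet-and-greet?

The intermission starts at 13:06 + 114 min = 15:00.
The intermission starts at 15:00 and the meet-and-greet starts at 13:06, so the meet-and-greet is first.

the meet-and-greet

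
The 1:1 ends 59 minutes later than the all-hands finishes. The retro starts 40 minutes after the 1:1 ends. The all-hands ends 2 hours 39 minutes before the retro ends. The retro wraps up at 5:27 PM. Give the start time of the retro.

The all-hands ends at 5:27 PM − 159 min = 2:48 PM.
The 1:1 ends at 2:48 PM + 59 min = 3:47 PM.
The retro starts at 3:47 PM + 40 min = 4:27 PM.

4:27 PM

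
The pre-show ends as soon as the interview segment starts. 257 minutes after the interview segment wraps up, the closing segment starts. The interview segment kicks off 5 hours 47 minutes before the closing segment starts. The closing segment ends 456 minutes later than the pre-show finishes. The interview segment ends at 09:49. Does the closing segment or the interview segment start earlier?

the interview segment

The closing segment starts at 09:49 + 257 min = 14:06.
The interview segment starts at 14:06 − 347 min = 08:19.
The closing segment starts at 14:06 and the interview segment starts at 08:19, so the interview segment is first.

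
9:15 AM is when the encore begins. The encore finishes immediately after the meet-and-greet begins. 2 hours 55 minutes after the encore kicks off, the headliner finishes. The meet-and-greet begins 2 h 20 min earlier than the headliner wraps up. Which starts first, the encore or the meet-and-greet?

The headliner ends at 9:15 AM + 175 min = 12:10 PM.
The meet-and-greet starts at 12:10 PM − 140 min = 9:50 AM.
The encore starts at 9:15 AM and the meet-and-greet starts at 9:50 AM, so the encore is first.

the encore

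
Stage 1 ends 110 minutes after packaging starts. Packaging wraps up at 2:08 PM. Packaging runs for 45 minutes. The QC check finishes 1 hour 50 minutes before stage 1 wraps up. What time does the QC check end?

1:23 PM

Packaging starts at 2:08 PM − 45 min = 1:23 PM.
Stage 1 ends at 1:23 PM + 110 min = 3:13 PM.
The QC check ends at 3:13 PM − 110 min = 1:23 PM.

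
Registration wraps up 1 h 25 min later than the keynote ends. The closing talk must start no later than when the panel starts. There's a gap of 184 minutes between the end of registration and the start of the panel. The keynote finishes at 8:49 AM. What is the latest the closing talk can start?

1:18 PM

Registration ends at 8:49 AM + 85 min = 10:14 AM.
The panel starts at 10:14 AM + 184 min = 1:18 PM.
The closing talk is bounded by the panel, so the latest it can start is 1:18 PM.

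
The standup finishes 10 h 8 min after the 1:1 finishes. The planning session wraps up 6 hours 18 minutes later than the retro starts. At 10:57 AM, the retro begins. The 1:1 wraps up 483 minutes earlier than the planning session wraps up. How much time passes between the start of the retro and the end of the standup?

The planning session ends at 10:57 AM + 378 min = 5:15 PM.
The 1:1 ends at 5:15 PM − 483 min = 9:12 AM.
The standup ends at 9:12 AM + 608 min = 7:20 PM.
From 10:57 AM to 7:20 PM is 503 minutes.

503 minutes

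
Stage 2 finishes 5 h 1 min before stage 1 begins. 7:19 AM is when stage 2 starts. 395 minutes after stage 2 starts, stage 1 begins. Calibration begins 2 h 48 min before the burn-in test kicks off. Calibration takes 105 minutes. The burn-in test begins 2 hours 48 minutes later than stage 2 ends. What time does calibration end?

Stage 1 starts at 7:19 AM + 395 min = 1:54 PM.
Stage 2 ends at 1:54 PM − 301 min = 8:53 AM.
The burn-in test starts at 8:53 AM + 168 min = 11:41 AM.
Calibration starts at 11:41 AM − 168 min = 8:53 AM.
Calibration ends at 8:53 AM + 105 min = 10:38 AM.

10:38 AM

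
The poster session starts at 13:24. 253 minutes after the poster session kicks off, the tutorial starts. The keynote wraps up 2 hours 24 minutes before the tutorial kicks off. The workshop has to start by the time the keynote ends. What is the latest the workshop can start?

15:13

The tutorial starts at 13:24 + 253 min = 17:37.
The keynote ends at 17:37 − 144 min = 15:13.
The workshop is bounded by the keynote, so the latest it can start is 15:13.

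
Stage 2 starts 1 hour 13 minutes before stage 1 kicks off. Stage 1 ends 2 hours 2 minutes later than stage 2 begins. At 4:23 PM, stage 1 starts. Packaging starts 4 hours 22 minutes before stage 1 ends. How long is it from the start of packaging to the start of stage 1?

Stage 2 starts at 4:23 PM − 73 min = 3:10 PM.
Stage 1 ends at 3:10 PM + 122 min = 5:12 PM.
Packaging starts at 5:12 PM − 262 min = 12:50 PM.
From 12:50 PM to 4:23 PM is 3 hours 33 minutes.

3 hours 33 minutes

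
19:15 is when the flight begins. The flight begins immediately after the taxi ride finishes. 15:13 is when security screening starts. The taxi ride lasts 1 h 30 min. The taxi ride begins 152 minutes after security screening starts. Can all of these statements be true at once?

The taxi ride starts at 15:13 + 152 min = 17:45.
The taxi ride ends at 17:45 + 90 min = 19:15.
So the flight starts at 19:15.
That matches the stated 19:15, so the schedule is consistent.

Yes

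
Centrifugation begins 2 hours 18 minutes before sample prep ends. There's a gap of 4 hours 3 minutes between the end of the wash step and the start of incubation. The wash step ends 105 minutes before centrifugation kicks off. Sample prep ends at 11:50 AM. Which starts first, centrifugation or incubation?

centrifugation

Centrifugation starts at 11:50 AM − 138 min = 9:32 AM.
The wash step ends at 9:32 AM − 105 min = 7:47 AM.
Incubation starts at 7:47 AM + 243 min = 11:50 AM.
Centrifugation starts at 9:32 AM and incubation starts at 11:50 AM, so centrifugation is first.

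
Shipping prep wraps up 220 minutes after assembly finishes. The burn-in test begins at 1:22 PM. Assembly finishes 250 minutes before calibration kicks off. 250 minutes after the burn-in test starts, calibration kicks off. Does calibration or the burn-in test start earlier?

Calibration starts at 1:22 PM + 250 min = 5:32 PM.
Calibration starts at 5:32 PM and the burn-in test starts at 1:22 PM, so the burn-in test is first.

the burn-in test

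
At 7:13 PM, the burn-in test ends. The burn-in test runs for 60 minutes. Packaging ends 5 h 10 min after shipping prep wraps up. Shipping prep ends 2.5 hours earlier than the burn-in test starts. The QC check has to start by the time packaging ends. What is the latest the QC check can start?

8:53 PM

The burn-in test starts at 7:13 PM − 60 min = 6:13 PM.
Shipping prep ends at 6:13 PM − 150 min = 3:43 PM.
Packaging ends at 3:43 PM + 310 min = 8:53 PM.
The QC check is bounded by packaging, so the latest it can start is 8:53 PM.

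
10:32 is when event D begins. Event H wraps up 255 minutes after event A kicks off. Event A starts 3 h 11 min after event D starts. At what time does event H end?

17:58

Event A starts at 10:32 + 191 min = 13:43.
Event H ends at 13:43 + 255 min = 17:58.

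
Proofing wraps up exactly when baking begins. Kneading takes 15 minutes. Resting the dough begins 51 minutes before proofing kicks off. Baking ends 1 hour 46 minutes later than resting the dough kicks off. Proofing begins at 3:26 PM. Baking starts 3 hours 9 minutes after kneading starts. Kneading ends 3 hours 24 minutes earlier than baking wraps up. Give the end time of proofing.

Resting the dough starts at 3:26 PM − 51 min = 2:35 PM.
Baking ends at 2:35 PM + 106 min = 4:21 PM.
Kneading ends at 4:21 PM − 204 min = 12:57 PM.
Kneading starts at 12:57 PM − 15 min = 12:42 PM.
Baking starts at 12:42 PM + 189 min = 3:51 PM.
So proofing ends at 3:51 PM.

3:51 PM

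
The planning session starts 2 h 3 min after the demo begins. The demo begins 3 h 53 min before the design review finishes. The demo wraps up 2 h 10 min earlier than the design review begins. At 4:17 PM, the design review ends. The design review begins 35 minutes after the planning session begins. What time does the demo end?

The demo starts at 4:17 PM − 233 min = 12:24 PM.
The planning session starts at 12:24 PM + 123 min = 2:27 PM.
The design review starts at 2:27 PM + 35 min = 3:02 PM.
The demo ends at 3:02 PM − 130 min = 12:52 PM.

12:52 PM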